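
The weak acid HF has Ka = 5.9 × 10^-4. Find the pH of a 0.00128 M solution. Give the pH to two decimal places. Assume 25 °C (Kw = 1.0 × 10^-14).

HF ⇌ F- + H+
From the ICE table, Ka = [H+]²/(0.00128 − [H+]) = 5.9 × 10^-4.
Here C₀/Ka ≈ 2.17, so the small-[H+] approximation fails. Use the quadratic:
[H+] = [−0.00059 + √(0.00059² + 3.02e-06)]/2 = 6.23 × 10^-4 M
pH = −log(6.23 × 10^-4) = 3.21

pH = 3.21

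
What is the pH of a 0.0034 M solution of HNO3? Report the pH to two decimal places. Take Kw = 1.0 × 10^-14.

pH = 2.47

HNO3 is a strong acid and dissociates completely, so [H+] = 0.0034 M.
pH = -log(0.0034) = 2.47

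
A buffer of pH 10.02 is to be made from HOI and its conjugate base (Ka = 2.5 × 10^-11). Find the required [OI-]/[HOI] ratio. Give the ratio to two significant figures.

ratio = 0.26

pKa = -log(2.5 × 10^-11) = 10.602
pH = pKa + log(r) ⇒ log(r) = 10.02 − 10.602 = -0.582
r = [OI-]/[HOI] = 10^(-0.582) = 0.262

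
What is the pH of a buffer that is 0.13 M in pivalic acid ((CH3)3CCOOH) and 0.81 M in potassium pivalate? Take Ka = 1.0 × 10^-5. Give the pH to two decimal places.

pKa = −log(1.0 × 10^-5) = 5.000
Henderson–Hasselbalch: pH = pKa + log([(CH3)3CCOO-]/[(CH3)3CCOOH]) = 5.000 + log(0.81/0.13)
pH = 5.000 + (+0.795) = 5.79

pH = 5.79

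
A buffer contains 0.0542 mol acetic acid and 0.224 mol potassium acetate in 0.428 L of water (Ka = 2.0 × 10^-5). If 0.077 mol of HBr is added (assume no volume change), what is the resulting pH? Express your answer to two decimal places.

Added H+ converts CH3COO- to CH3COOH: CH3COOH → 0.131 mol, CH3COO- → 0.147 mol.
pKa = −log(2.0 × 10^-5) = 4.699
pH = pKa + log([A⁻]/[HA]) = 4.699 + log(0.147/0.131) = 4.699 +0.050

pH = 4.75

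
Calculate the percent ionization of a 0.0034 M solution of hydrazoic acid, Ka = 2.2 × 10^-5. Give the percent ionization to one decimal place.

7.7%

HN3 ⇌ N3- + H+; let x = [H+] at equilibrium.
Ka = x²/(C₀ − x); solving the quadratic gives x = 2.63 × 10^-4 M.
% ionization = x/C₀ × 100% = 2.63 × 10^-4/0.0034 × 100% = 7.7%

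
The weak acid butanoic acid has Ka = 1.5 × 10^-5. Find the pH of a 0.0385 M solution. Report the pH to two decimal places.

CH3(CH2)2COOH ⇌ CH3(CH2)2COO- + H+
From the ICE table, Ka = [H+]²/(0.0385 − [H+]) = 1.5 × 10^-5.
Since Ka ≪ C₀, [H+] ≈ √(Ka·C₀) = 7.60 × 10^-4 M.
([H+]/C₀ = 2% < 5%, so the approximation holds.)
pH = −log[H+] = −log(7.60 × 10^-4) = 3.12

pH = 3.12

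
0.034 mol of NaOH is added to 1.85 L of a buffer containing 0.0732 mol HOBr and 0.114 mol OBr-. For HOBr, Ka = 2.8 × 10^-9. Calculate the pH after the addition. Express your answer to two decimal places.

OH- converts HOBr to OBr-: HOBr → 0.0392 mol, OBr- → 0.148 mol.
pKa = −log(2.8 × 10^-9) = 8.553
Henderson–Hasselbalch with mole ratio 0.148/0.0392: pH = 8.553 + (+0.577)

pH = 9.13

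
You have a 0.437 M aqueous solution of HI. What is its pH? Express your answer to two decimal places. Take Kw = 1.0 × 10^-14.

HI is a strong acid and dissociates completely, so [H+] = 0.437 M.
pH = -log(0.437) = 0.36

pH = 0.36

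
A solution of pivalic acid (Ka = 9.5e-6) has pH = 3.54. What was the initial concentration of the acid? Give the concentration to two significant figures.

[H+] = 10^(-3.54) = 2.88 × 10^-4 M = x
Ka = x²/(C₀ − x) ⇒ C₀ = x + x²/Ka
C₀ = 2.88 × 10^-4 + (2.88 × 10^-4)²/(9.5 × 10^-6) = 9.02 × 10^-3 M

C₀ = 9.0 × 10^-3 M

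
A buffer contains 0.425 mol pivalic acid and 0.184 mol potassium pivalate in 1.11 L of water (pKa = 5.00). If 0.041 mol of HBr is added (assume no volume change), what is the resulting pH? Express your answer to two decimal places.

After neutralization: n((CH3)3CCOOH) = 0.466 mol, n((CH3)3CCOO-) = 0.143 mol.
pH = pKa + log([A⁻]/[HA]) = 5.00 + log(0.143/0.466) = 5.00 -0.513

pH = 4.49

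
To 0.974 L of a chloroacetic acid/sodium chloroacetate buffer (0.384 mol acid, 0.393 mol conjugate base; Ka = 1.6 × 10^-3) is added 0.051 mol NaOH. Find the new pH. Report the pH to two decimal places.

OH- converts ClCH2COOH to ClCH2COO-: ClCH2COOH → 0.333 mol, ClCH2COO- → 0.444 mol.
pKa = −log(1.6 × 10^-3) = 2.796
pH = pKa + log([A⁻]/[HA]) = 2.796 + log(0.444/0.333) = 2.796 +0.125

pH = 2.92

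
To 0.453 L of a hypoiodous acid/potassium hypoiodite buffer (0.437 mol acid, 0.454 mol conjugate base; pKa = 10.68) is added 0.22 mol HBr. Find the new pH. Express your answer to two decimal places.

pH = 10.23

Added H+ converts OI- to HOI: HOI → 0.657 mol, OI- → 0.234 mol.
Henderson–Hasselbalch with mole ratio 0.234/0.657: pH = 10.68 + (-0.448)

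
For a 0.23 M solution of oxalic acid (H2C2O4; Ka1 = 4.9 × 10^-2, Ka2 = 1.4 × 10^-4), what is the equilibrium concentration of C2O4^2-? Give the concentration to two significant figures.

First ionization gives [H+] ≈ [HC2O4-] = 8.45 × 10^-2 M.
Second step: Ka2 = [H+][C2O4^2-]/[HC2O4-] ≈ [C2O4^2-] (since [H+] ≈ [HC2O4-]).
So [C2O4^2-] ≈ Ka2.

1.4 × 10^-4 M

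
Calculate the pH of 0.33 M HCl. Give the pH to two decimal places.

HCl is a strong acid and dissociates completely, so [H+] = 0.33 M.
pH = -log(0.33) = 0.48

pH = 0.48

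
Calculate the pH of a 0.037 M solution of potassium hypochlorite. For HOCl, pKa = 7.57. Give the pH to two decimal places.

OCl- is the conjugate base of the weak acid HOCl.
Ka = 10^(−7.57) = 2.69 × 10^-8
Kb = Kw/Ka = 1.0×10^-14 / 2.69 × 10^-8 = 3.72 × 10^-7
Kb = [OH-]²/(0.037 − [OH-]) = 3.72 × 10^-7
Neglecting [OH-] in the denominator: [OH-] = √(3.72 × 10^-7 × 0.037) = 1.17 × 10^-4 M
pOH = −log(1.17 × 10^-4) = 3.93; pH = 14.00 − 3.93 = 10.07

pH = 10.07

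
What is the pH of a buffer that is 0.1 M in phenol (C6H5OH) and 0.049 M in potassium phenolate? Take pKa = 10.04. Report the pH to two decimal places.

Using pH = pKa + log([base]/[acid]) with [base]/[acid] = 0.049/0.1:
pH = 10.04 + (-0.310) = 9.73

pH = 9.73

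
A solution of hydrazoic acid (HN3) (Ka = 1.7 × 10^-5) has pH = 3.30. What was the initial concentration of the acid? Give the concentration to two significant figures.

[H+] = 10^(-3.30) = 5.01 × 10^-4 M = x
Ka = x²/(C₀ − x) ⇒ C₀ = x + x²/Ka
C₀ = 5.01 × 10^-4 + (5.01 × 10^-4)²/(1.7 × 10^-5) = 1.53 × 10^-2 M

C₀ = 1.5 × 10^-2 M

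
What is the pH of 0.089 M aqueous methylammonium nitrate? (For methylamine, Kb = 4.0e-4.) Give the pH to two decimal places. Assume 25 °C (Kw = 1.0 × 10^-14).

pH = 5.83

CH3NH3+ is the conjugate acid of the weak base CH3NH2.
Ka = Kw/Kb = 1.0×10^-14 / 4.0 × 10^-4 = 2.50 × 10^-11
From the ICE table, Ka = [H+]²/(0.089 − [H+]) = 2.50 × 10^-11.
Assume [H+] ≪ 0.089: [H+] ≈ √(2.50 × 10^-11 × 0.089) = 1.49 × 10^-6 M
Check: 0.0017% ionized — well under 5%, approximation valid.
pH = −log[H+] = −log(1.49 × 10^-6) = 5.83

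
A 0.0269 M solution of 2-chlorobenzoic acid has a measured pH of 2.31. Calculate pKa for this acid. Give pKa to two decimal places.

[H+] = 10^(-2.31) = 4.90 × 10^-3 M
At equilibrium [HA] = 0.0269 − 4.90 × 10^-3 = 2.20 × 10^-2 M
Ka = [H+][A-]/[HA] = (4.90 × 10^-3)² / 2.20 × 10^-2 = 1.09 × 10^-3
pKa = -log(1.09 × 10^-3) = 2.96

pKa = 2.96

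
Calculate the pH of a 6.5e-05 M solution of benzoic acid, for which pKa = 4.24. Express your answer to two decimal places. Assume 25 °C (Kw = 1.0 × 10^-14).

C6H5COOH ⇌ C6H5COO- + H+
Ka = 10^(−4.24) = 5.75 × 10^-5
From the ICE table, Ka = [H+]²/(6.5e-05 − [H+]) = 5.75 × 10^-5.
Here C₀/Ka ≈ 1.13, so the small-[H+] approximation fails. Use the quadratic:
[H+] = [−5.75e-05 + √(5.75e-05² + 1.49e-08)]/2 = 3.88 × 10^-5 M
pH = −log[H+] = −log(3.88 × 10^-5) = 4.41

pH = 4.41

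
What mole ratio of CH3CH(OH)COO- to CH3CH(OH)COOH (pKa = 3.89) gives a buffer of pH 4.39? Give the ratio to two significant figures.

pH = pKa + log(r) ⇒ log(r) = 4.39 − 3.89 = +0.50
r = [CH3CH(OH)COO-]/[CH3CH(OH)COOH] = 10^(+0.50) = 3.16

ratio = 3.2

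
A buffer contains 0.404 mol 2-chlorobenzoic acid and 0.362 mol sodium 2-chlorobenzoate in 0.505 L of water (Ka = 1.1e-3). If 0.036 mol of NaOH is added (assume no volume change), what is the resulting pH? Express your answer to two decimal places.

pH = 2.99

OH- converts ClC6H4COOH to ClC6H4COO-: ClC6H4COOH → 0.368 mol, ClC6H4COO- → 0.398 mol.
pKa = −log(1.1 × 10^-3) = 2.959
pH = pKa + log([A⁻]/[HA]) = 2.959 + log(0.398/0.368) = 2.959 +0.034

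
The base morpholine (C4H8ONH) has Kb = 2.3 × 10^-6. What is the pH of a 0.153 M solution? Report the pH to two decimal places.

pH = 10.77

C4H8ONH + H2O ⇌ C4H8ONH2+ + OH-
From the ICE table, Kb = x²/(0.153 − x) = 2.3 × 10^-6.
Assume x ≪ 0.153: x ≈ √(2.3 × 10^-6 × 0.153) = 5.93 × 10^-4 M
pOH = 3.23, so pH = 14.00 − pOH = 10.77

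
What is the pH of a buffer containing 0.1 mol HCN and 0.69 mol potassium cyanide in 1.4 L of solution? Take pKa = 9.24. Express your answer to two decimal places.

pH = pKa + log([A⁻]/[HA]) = 9.24 + log(0.69/0.1)
pH = 9.24 + (+0.839) = 10.08

pH = 10.08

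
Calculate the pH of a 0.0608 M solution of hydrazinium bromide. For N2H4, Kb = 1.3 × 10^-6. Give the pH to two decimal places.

pH = 4.67

N2H5+ is the conjugate acid of the weak base N2H4.
Ka = Kw/Kb = 1.0×10^-14 / 1.3 × 10^-6 = 7.69 × 10^-9
Let x = [H+] at equilibrium. Ka = x²/(0.0608 − x).
Assume x ≪ 0.0608: x ≈ √(7.69 × 10^-9 × 0.0608) = 2.16 × 10^-5 M
(x/C₀ = 0.036% < 5%, so the approximation holds.)
pH = −log(2.16 × 10^-5) = 4.67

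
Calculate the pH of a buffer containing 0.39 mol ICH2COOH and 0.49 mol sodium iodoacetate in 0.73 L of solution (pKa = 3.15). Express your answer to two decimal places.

pH = 3.25

Using pH = pKa + log([base]/[acid]) with [base]/[acid] = 0.49/0.39:
pH = 3.15 + (+0.099) = 3.25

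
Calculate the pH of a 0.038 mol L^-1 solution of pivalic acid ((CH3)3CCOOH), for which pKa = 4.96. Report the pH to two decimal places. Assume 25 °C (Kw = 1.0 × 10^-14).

pH = 3.19

(CH3)3CCOOH ⇌ (CH3)3CCOO- + H+
Ka = 10^(−4.96) = 1.10 × 10^-5
From the ICE table, Ka = x²/(0.038 − x) = 1.10 × 10^-5.
Since Ka ≪ C₀, x ≈ √(Ka·C₀) = 6.47 × 10^-4 M.
pH = −log[H+] = −log(6.47 × 10^-4) = 3.19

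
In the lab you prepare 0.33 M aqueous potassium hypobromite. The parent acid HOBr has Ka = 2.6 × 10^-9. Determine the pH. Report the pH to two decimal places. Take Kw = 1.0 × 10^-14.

pH = 11.05

OBr- is the conjugate base of the weak acid HOBr.
Kb = Kw/Ka = 1.0×10^-14 / 2.6 × 10^-9 = 3.85 × 10^-6
Kb = x²/(0.33 − x) = 3.85 × 10^-6
Neglecting x in the denominator: x = √(3.85 × 10^-6 × 0.33) = 1.13 × 10^-3 M
pOH = 2.95, so pH = 14.00 − pOH = 11.05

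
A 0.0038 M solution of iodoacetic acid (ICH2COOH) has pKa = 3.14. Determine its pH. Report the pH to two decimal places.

pH = 2.87

ICH2COOH ⇌ ICH2COO- + H+
Ka = 10^(−3.14) = 7.24 × 10^-4
From the ICE table, Ka = x²/(0.0038 − x) = 7.24 × 10^-4.
Here C₀/Ka ≈ 5.25, so the small-x approximation fails. Use the quadratic:
x = [−0.000724 + √(0.000724² + 1.1e-05)]/2 = 1.34 × 10^-3 M
pH = −log[H+] = −log(1.34 × 10^-3) = 2.87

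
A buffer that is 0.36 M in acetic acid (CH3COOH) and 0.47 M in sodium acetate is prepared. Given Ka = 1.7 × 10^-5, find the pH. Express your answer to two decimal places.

pKa = −log(1.7 × 10^-5) = 4.770
Henderson–Hasselbalch: pH = pKa + log([CH3COO-]/[CH3COOH]) = 4.770 + log(0.47/0.36)
pH = 4.770 + (+0.116) = 4.89

pH = 4.89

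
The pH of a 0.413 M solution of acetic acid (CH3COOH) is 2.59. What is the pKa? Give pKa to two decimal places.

[H+] = 10^(-2.59) = 2.57 × 10^-3 M
At equilibrium [HA] = 0.413 − 2.57 × 10^-3 = 4.10 × 10^-1 M
Ka = [H+][A-]/[HA] = (2.57 × 10^-3)² / 4.10 × 10^-1 = 1.61 × 10^-5
pKa = -log(1.61 × 10^-5) = 4.79

pKa = 4.79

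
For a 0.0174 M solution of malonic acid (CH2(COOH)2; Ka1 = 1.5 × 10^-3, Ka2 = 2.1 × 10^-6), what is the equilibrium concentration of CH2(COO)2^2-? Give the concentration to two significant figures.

2.1 × 10^-6 M

First ionization gives [H+] ≈ [CH2(COOH)COO-] = 4.41 × 10^-3 M.
Second step: Ka2 = [H+][CH2(COO)2^2-]/[CH2(COOH)COO-] ≈ [CH2(COO)2^2-] (since [H+] ≈ [CH2(COOH)COO-]).
So [CH2(COO)2^2-] ≈ Ka2.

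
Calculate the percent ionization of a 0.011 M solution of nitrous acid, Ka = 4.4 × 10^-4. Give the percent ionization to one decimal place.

HNO2 ⇌ NO2- + H+; let x = [H+] at equilibrium.
Ka = x²/(C₀ − x); solving the quadratic gives x = 1.99 × 10^-3 M.
% ionization = x/C₀ × 100% = 1.99 × 10^-3/0.011 × 100% = 18.1%

18.1%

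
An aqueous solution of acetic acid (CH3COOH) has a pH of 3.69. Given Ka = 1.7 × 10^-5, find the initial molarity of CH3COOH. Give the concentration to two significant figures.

C₀ = 2.7 × 10^-3 M

[H+] = 10^(-3.69) = 2.04 × 10^-4 M = x
Ka = x²/(C₀ − x) ⇒ C₀ = x + x²/Ka
C₀ = 2.04 × 10^-4 + (2.04 × 10^-4)²/(1.7 × 10^-5) = 2.65 × 10^-3 M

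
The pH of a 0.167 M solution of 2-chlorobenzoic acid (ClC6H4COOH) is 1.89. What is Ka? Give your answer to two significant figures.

Ka = 1.1 × 10^-3

[H+] = 10^(-1.89) = 1.29 × 10^-2 M
At equilibrium [HA] = 0.167 − 1.29 × 10^-2 = 1.54 × 10^-1 M
Ka = [H+][A-]/[HA] = (1.29 × 10^-2)² / 1.54 × 10^-1 = 1.1 × 10^-3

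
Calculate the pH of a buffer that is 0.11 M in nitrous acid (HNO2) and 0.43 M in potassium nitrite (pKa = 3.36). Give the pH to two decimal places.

pH = 3.95

pH = pKa + log([A⁻]/[HA]) = 3.36 + log(0.43/0.11)
pH = 3.36 + (+0.592) = 3.95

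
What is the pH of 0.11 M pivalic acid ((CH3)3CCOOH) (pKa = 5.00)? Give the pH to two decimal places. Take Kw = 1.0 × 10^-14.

pH = 2.98

(CH3)3CCOOH ⇌ (CH3)3CCOO- + H+
Ka = 10^(−5.00) = 1.00 × 10^-5
Let x = [H+] at equilibrium. Ka = x²/(0.11 − x).
Since Ka ≪ C₀, x ≈ √(Ka·C₀) = 1.05 × 10^-3 M.
pH = −log(1.05 × 10^-3) = 2.98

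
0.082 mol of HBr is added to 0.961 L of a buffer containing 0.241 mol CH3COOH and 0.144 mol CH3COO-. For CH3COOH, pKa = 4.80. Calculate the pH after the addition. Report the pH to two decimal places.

Added H+ converts CH3COO- to CH3COOH: CH3COOH → 0.323 mol, CH3COO- → 0.062 mol.
Henderson–Hasselbalch with mole ratio 0.062/0.323: pH = 4.80 + (-0.717)

pH = 4.08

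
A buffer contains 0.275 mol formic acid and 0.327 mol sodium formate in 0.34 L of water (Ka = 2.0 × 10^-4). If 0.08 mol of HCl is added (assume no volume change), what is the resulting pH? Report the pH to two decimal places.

Added H+ converts HCOO- to HCOOH: HCOOH → 0.355 mol, HCOO- → 0.247 mol.
pKa = −log(2.0 × 10^-4) = 3.699
Henderson–Hasselbalch with mole ratio 0.247/0.355: pH = 3.699 + (-0.158)

pH = 3.54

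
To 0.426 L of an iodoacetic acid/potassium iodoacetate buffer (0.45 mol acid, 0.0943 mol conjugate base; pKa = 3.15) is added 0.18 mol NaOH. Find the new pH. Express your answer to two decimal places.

pH = 3.16

OH- converts ICH2COOH to ICH2COO-: ICH2COOH → 0.27 mol, ICH2COO- → 0.274 mol.
pH = pKa + log(n_ICH2COO-/n_ICH2COOH) = 3.15 + log(0.274/0.27) = 3.15 + (+0.006)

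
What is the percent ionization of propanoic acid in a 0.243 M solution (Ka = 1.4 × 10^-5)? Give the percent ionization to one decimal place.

CH3CH2COOH ⇌ CH3CH2COO- + H+; let x = [H+] at equilibrium.
x ≈ √(Ka·C₀) = √(1.4 × 10^-5 × 0.243) = 1.84 × 10^-3 M
Fraction ionized = 1.84 × 10^-3 / 0.243 = 0.0076 → 0.8%

0.8%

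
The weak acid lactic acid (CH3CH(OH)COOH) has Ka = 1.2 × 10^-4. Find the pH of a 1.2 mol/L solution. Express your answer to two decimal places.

CH3CH(OH)COOH ⇌ CH3CH(OH)COO- + H+
From the ICE table, Ka = x²/(1.2 − x) = 1.2 × 10^-4.
Assume x ≪ 1.2: x ≈ √(1.2 × 10^-4 × 1.2) = 1.20 × 10^-2 M
(x/C₀ = 1% < 5%, so the approximation holds.)
pH = −log[H+] = −log(1.20 × 10^-2) = 1.92

pH = 1.92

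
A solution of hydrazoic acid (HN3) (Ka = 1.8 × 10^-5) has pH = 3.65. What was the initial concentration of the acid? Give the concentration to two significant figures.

[H+] = 10^(-3.65) = 2.24 × 10^-4 M = x
Ka = x²/(C₀ − x) ⇒ C₀ = x + x²/Ka
C₀ = 2.24 × 10^-4 + (2.24 × 10^-4)²/(1.8 × 10^-5) = 3.01 × 10^-3 M

C₀ = 3.0 × 10^-3 M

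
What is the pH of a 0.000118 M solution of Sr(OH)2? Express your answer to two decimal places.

pH = 10.37

Sr(OH)2 is a strong base (each formula unit releases 2 OH-); [OH-] = 0.000236 M.
pOH = -log(0.000236) = 3.63
pH = 14.00 - 3.63 = 10.37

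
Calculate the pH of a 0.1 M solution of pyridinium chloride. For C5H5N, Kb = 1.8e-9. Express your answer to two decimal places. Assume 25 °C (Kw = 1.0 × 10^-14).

pH = 3.13

C5H5NH+ is the conjugate acid of the weak base C5H5N.
Ka = Kw/Kb = 1.0×10^-14 / 1.8 × 10^-9 = 5.56 × 10^-6
Ka = x²/(0.1 − x) = 5.56 × 10^-6
Neglecting x in the denominator: x = √(5.56 × 10^-6 × 0.1) = 7.46 × 10^-4 M
pH = −log(7.46 × 10^-4) = 3.13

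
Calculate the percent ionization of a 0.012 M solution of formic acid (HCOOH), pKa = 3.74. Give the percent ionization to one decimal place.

11.6%

HCOOH ⇌ HCOO- + H+; let x = [H+] at equilibrium.
Ka = 10^(−3.74) = 1.82 × 10^-4
Ka = x²/(C₀ − x); solving the quadratic gives x = 1.39 × 10^-3 M.
% ionization = x/C₀ × 100% = 1.39 × 10^-3/0.012 × 100% = 11.6%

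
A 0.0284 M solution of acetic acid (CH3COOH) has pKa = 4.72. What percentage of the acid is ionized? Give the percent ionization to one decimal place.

CH3COOH ⇌ CH3COO- + H+; let x = [H+] at equilibrium.
Ka = 10^(−4.72) = 1.91 × 10^-5
x ≈ √(Ka·C₀) = √(1.91 × 10^-5 × 0.0284) = 7.37 × 10^-4 M
% ionization = x/C₀ × 100% = 7.37 × 10^-4/0.0284 × 100% = 2.6%

2.6%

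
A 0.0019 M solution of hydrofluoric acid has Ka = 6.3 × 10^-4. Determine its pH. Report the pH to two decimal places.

HF ⇌ F- + H+
Let x = [H+] at equilibrium. Ka = x²/(0.0019 − x).
x is not negligible relative to C₀; solve x² + 0.00063·x − 1.2e-06 = 0.
x = (−Ka + √(Ka² + 4·Ka·C₀))/2 = 8.24 × 10^-4 M
pH = −log(8.24 × 10^-4) = 3.08

pH = 3.08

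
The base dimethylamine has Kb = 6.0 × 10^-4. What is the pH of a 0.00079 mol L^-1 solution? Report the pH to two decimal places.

(CH3)2NH + H2O ⇌ (CH3)2NH2+ + OH-
Kb = x²/(0.00079 − x) = 6.0 × 10^-4
Here C₀/Kb ≈ 1.32, so the small-x approximation fails. Use the quadratic:
x = (−Kb + √(Kb² + 4·Kb·C₀))/2 = 4.51 × 10^-4 M
pOH = −log(4.51 × 10^-4) = 3.35; pH = 14.00 − 3.35 = 10.65

pH = 10.65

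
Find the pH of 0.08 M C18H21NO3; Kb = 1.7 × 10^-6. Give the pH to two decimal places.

pH = 10.57

C18H21NO3 + H2O ⇌ C18H22NO3+ + OH-
Let x = [OH-] at equilibrium. Kb = x²/(0.08 − x).
Assume x ≪ 0.08: x ≈ √(1.7 × 10^-6 × 0.08) = 3.69 × 10^-4 M
pOH = 3.43, so pH = 14.00 − pOH = 10.57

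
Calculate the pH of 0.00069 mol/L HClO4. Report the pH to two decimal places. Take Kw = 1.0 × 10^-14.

pH = 3.16

HClO4 is a strong acid and dissociates completely, so [H+] = 0.00069 M.
pH = -log(0.00069) = 3.16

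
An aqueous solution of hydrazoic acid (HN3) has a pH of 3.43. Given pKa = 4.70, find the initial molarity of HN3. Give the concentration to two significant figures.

C₀ = 7.3 × 10^-3 M

[H+] = 10^(-3.43) = 3.72 × 10^-4 M = x
Ka = 10^(−4.70) = 2.00 × 10^-5
Ka = x²/(C₀ − x) ⇒ C₀ = x + x²/Ka
C₀ = 3.72 × 10^-4 + (3.72 × 10^-4)²/(2.00 × 10^-5) = 7.29 × 10^-3 M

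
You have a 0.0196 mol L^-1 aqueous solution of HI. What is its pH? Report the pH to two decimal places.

HI is a strong acid and dissociates completely, so [H+] = 0.0196 M.
pH = -log(0.0196) = 1.71

pH = 1.71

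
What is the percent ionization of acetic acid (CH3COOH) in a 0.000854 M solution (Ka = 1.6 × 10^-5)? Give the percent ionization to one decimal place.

12.8%

CH3COOH ⇌ CH3COO- + H+; let x = [H+] at equilibrium.
Solve x² + 1.6e-05x − 1.37e-08 = 0 → x = 1.09 × 10^-4 M
% ionization = x/C₀ × 100% = 1.09 × 10^-4/0.000854 × 100% = 12.8%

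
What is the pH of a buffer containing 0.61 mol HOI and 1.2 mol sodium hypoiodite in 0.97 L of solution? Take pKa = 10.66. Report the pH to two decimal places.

Using pH = pKa + log([base]/[acid]) with [base]/[acid] = 1.2/0.61:
pH = 10.66 + (+0.294) = 10.95

pH = 10.95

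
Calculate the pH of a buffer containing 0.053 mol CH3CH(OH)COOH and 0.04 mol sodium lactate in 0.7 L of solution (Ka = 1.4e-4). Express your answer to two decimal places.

pKa = −log(1.4 × 10^-4) = 3.854
Henderson–Hasselbalch: pH = pKa + log([CH3CH(OH)COO-]/[CH3CH(OH)COOH]) = 3.854 + log(0.04/0.053)
pH = 3.854 + (-0.122) = 3.73

pH = 3.73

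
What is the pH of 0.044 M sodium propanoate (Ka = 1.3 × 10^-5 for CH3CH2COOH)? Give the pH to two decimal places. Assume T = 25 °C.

pH = 8.76

CH3CH2COO- is the conjugate base of the weak acid CH3CH2COOH.
Kb = Kw/Ka = 1.0×10^-14 / 1.3 × 10^-5 = 7.69 × 10^-10
From the ICE table, Kb = x²/(0.044 − x) = 7.69 × 10^-10.
Neglecting x in the denominator: x = √(7.69 × 10^-10 × 0.044) = 5.82 × 10^-6 M
pOH = 5.24, so pH = 14.00 − pOH = 8.76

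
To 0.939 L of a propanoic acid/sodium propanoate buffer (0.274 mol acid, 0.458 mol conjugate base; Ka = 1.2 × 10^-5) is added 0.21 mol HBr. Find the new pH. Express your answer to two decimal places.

Added H+ converts CH3CH2COO- to CH3CH2COOH: CH3CH2COOH → 0.484 mol, CH3CH2COO- → 0.248 mol.
pKa = −log(1.2 × 10^-5) = 4.921
Henderson–Hasselbalch with mole ratio 0.248/0.484: pH = 4.921 + (-0.290)

pH = 4.63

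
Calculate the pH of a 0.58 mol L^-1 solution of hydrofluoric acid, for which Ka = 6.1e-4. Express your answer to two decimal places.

HF ⇌ F- + H+
Ka = [H+]²/(0.58 − [H+]) = 6.1 × 10^-4
Since Ka ≪ C₀, [H+] ≈ √(Ka·C₀) = 1.88 × 10^-2 M.
pH = −log(1.88 × 10^-2) = 1.73

pH = 1.73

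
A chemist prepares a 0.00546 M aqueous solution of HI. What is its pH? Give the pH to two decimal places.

pH = 2.26

HI is a strong acid and dissociates completely, so [H+] = 0.00546 M.
pH = -log(0.00546) = 2.26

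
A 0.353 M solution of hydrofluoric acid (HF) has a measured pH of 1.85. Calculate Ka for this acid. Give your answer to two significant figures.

Ka = 5.9 × 10^-4

[H+] = 10^(-1.85) = 1.41 × 10^-2 M
At equilibrium [HA] = 0.353 − 1.41 × 10^-2 = 3.39 × 10^-1 M
Ka = [H+][A-]/[HA] = (1.41 × 10^-2)² / 3.39 × 10^-1 = 5.9 × 10^-4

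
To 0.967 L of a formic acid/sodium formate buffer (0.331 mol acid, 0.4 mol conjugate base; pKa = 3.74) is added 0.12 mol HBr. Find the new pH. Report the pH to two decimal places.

pH = 3.53

Added H+ converts HCOO- to HCOOH: HCOOH → 0.451 mol, HCOO- → 0.28 mol.
pH = pKa + log([A⁻]/[HA]) = 3.74 + log(0.28/0.451) = 3.74 -0.207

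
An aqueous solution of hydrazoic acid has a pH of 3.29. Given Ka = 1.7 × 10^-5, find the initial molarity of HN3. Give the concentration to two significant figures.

[H+] = 10^(-3.29) = 5.13 × 10^-4 M = x
Ka = x²/(C₀ − x) ⇒ C₀ = x + x²/Ka
C₀ = 5.13 × 10^-4 + (5.13 × 10^-4)²/(1.7 × 10^-5) = 1.60 × 10^-2 M

C₀ = 1.6 × 10^-2 M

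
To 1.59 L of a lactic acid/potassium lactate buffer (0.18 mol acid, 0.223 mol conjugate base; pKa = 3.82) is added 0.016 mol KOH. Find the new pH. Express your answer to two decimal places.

pH = 3.98

OH- converts CH3CH(OH)COOH to CH3CH(OH)COO-: CH3CH(OH)COOH → 0.164 mol, CH3CH(OH)COO- → 0.239 mol.
pH = pKa + log(n_CH3CH(OH)COO-/n_CH3CH(OH)COOH) = 3.82 + log(0.239/0.164) = 3.82 + (+0.164)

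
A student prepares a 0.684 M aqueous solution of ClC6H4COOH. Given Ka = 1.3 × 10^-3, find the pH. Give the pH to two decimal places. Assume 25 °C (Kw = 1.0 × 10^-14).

pH = 1.53

ClC6H4COOH ⇌ ClC6H4COO- + H+
Ka = [H+]²/(0.684 − [H+]) = 1.3 × 10^-3
Since Ka ≪ C₀, [H+] ≈ √(Ka·C₀) = 2.98 × 10^-2 M.
pH = −log[H+] = −log(2.98 × 10^-2) = 1.53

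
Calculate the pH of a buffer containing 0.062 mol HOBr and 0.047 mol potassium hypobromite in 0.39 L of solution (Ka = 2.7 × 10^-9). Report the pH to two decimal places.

pH = 8.45

pKa = −log(2.7 × 10^-9) = 8.569
Henderson–Hasselbalch: pH = pKa + log([OBr-]/[HOBr]) = 8.569 + log(0.047/0.062)
pH = 8.569 + (-0.120) = 8.45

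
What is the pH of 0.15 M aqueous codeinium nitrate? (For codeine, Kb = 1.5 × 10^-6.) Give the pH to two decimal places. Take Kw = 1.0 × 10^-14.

C18H22NO3+ is the conjugate acid of the weak base C18H21NO3.
Ka = Kw/Kb = 1.0×10^-14 / 1.5 × 10^-6 = 6.67 × 10^-9
Let x = [H+] at equilibrium. Ka = x²/(0.15 − x).
Assume x ≪ 0.15: x ≈ √(6.67 × 10^-9 × 0.15) = 3.16 × 10^-5 M
pH = −log(3.16 × 10^-5) = 4.50

pH = 4.50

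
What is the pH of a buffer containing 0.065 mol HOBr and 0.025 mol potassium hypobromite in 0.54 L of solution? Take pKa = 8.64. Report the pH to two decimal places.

Using pH = pKa + log([base]/[acid]) with [base]/[acid] = 0.025/0.065:
pH = 8.64 + (-0.415) = 8.23

pH = 8.23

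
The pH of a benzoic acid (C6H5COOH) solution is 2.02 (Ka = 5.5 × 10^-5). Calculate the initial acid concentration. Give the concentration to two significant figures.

C₀ = 1.7 M

[H+] = 10^(-2.02) = 9.55 × 10^-3 M = x
Ka = x²/(C₀ − x) ⇒ C₀ = x + x²/Ka
C₀ = 9.55 × 10^-3 + (9.55 × 10^-3)²/(5.5 × 10^-5) = 1.67 M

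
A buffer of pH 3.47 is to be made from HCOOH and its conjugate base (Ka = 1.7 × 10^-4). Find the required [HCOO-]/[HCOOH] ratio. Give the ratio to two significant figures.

ratio = 0.50

pKa = -log(1.7 × 10^-4) = 3.770
pH = pKa + log(r) ⇒ log(r) = 3.47 − 3.770 = -0.300
r = [HCOO-]/[HCOOH] = 10^(-0.300) = 0.501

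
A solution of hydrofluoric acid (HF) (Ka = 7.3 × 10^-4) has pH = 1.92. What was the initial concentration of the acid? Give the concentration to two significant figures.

[H+] = 10^(-1.92) = 1.20 × 10^-2 M = x
Ka = x²/(C₀ − x) ⇒ C₀ = x + x²/Ka
C₀ = 1.20 × 10^-2 + (1.20 × 10^-2)²/(7.3 × 10^-4) = 2.09 × 10^-1 M

C₀ = 2.1 × 10^-1 M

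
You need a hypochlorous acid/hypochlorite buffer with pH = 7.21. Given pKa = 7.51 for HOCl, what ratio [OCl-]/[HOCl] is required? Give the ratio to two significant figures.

ratio = 0.50

pH = pKa + log(r) ⇒ log(r) = 7.21 − 7.51 = -0.30
r = [OCl-]/[HOCl] = 10^(-0.30) = 0.501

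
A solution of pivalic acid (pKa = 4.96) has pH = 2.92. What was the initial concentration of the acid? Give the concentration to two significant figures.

[H+] = 10^(-2.92) = 1.20 × 10^-3 M = x
Ka = 10^(−4.96) = 1.10 × 10^-5
Ka = x²/(C₀ − x) ⇒ C₀ = x + x²/Ka
C₀ = 1.20 × 10^-3 + (1.20 × 10^-3)²/(1.10 × 10^-5) = 1.32 × 10^-1 M

C₀ = 1.3 × 10^-1 M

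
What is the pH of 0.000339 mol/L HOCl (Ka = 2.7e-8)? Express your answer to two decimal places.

HOCl ⇌ OCl- + H+
From the ICE table, Ka = [H+]²/(0.000339 − [H+]) = 2.7 × 10^-8.
Neglecting [H+] in the denominator: [H+] = √(2.7 × 10^-8 × 0.000339) = 3.03 × 10^-6 M
Check: 0.89% ionized — well under 5%, approximation valid.
pH = −log[H+] = −log(3.03 × 10^-6) = 5.52

pH = 5.52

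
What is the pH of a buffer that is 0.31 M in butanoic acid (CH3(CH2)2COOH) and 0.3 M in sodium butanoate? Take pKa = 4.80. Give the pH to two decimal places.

pH = 4.79

pH = pKa + log([A⁻]/[HA]) = 4.80 + log(0.3/0.31)
pH = 4.80 + (-0.014) = 4.79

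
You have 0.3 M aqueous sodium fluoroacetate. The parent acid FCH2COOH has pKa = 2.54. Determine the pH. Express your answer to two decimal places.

FCH2COO- is the conjugate base of the weak acid FCH2COOH.
Ka = 10^(−2.54) = 2.88 × 10^-3
Kb = Kw/Ka = 1.0×10^-14 / 2.88 × 10^-3 = 3.47 × 10^-12
From the ICE table, Kb = x²/(0.3 − x) = 3.47 × 10^-12.
Since Kb ≪ C₀, x ≈ √(Kb·C₀) = 1.02 × 10^-6 M.
(x/C₀ = 0.00034% < 5%, so the approximation holds.)
pOH = −log(1.02 × 10^-6) = 5.99; pH = 14.00 − 5.99 = 8.01

pH = 8.01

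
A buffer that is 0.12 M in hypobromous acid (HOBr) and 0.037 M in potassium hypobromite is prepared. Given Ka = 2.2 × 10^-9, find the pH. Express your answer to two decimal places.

pH = 8.15

pKa = −log(2.2 × 10^-9) = 8.658
Using pH = pKa + log([base]/[acid]) with [base]/[acid] = 0.037/0.12:
pH = 8.658 + (-0.511) = 8.15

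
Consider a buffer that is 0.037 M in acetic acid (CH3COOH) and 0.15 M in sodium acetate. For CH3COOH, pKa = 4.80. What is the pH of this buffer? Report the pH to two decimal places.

pH = 5.41

Using pH = pKa + log([base]/[acid]) with [base]/[acid] = 0.15/0.037:
pH = 4.80 + (+0.608) = 5.41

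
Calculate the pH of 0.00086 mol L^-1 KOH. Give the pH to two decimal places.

KOH is a strong base; [OH-] = 0.00086 M.
pOH = -log(0.00086) = 3.07
pH = 14.00 - 3.07 = 10.93

pH = 10.93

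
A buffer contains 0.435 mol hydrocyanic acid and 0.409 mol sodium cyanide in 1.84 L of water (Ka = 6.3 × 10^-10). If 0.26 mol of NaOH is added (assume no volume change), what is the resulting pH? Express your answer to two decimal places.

OH- converts HCN to CN-: HCN → 0.175 mol, CN- → 0.669 mol.
pKa = −log(6.3 × 10^-10) = 9.201
Henderson–Hasselbalch with mole ratio 0.669/0.175: pH = 9.201 + (+0.582)

pH = 9.78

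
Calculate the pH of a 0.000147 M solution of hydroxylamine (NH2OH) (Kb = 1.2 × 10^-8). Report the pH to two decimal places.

NH2OH + H2O ⇌ NH3OH+ + OH-
Kb = [OH-]²/(0.000147 − [OH-]) = 1.2 × 10^-8
Neglecting [OH-] in the denominator: [OH-] = √(1.2 × 10^-8 × 0.000147) = 1.33 × 10^-6 M
([OH-]/C₀ = 0.9% < 5%, so the approximation holds.)
pOH = −log(1.33 × 10^-6) = 5.88; pH = 14.00 − 5.88 = 8.12

pH = 8.12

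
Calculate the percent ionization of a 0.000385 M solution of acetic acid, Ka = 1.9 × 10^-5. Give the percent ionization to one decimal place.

CH3COOH ⇌ CH3COO- + H+; let x = [H+] at equilibrium.
Solve x² + 1.9e-05x − 7.31e-09 = 0 → x = 7.66 × 10^-5 M
% ionization = x/C₀ × 100% = 7.66 × 10^-5/0.000385 × 100% = 19.9%

19.9%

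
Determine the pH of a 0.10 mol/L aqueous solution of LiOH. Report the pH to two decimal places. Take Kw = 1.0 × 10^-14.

LiOH is a strong base; [OH-] = 0.1 M.
pOH = -log(0.1) = 1.00
pH = 14.00 - 1.00 = 13.00

pH = 13.00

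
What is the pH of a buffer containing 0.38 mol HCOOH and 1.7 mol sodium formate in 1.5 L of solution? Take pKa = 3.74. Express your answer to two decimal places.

Henderson–Hasselbalch: pH = pKa + log([HCOO-]/[HCOOH]) = 3.74 + log(1.7/0.38)
pH = 3.74 + (+0.651) = 4.39

pH = 4.39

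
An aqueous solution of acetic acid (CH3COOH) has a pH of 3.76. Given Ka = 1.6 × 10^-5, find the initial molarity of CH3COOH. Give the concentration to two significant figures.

[H+] = 10^(-3.76) = 1.74 × 10^-4 M = x
Ka = x²/(C₀ − x) ⇒ C₀ = x + x²/Ka
C₀ = 1.74 × 10^-4 + (1.74 × 10^-4)²/(1.6 × 10^-5) = 2.07 × 10^-3 M

C₀ = 2.1 × 10^-3 M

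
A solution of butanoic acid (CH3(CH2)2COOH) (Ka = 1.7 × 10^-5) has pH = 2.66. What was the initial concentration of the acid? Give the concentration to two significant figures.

[H+] = 10^(-2.66) = 2.19 × 10^-3 M = x
Ka = x²/(C₀ − x) ⇒ C₀ = x + x²/Ka
C₀ = 2.19 × 10^-3 + (2.19 × 10^-3)²/(1.7 × 10^-5) = 2.84 × 10^-1 M

C₀ = 2.8 × 10^-1 M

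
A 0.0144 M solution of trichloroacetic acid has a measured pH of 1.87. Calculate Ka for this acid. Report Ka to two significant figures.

Ka = 2.0 × 10^-1

[H+] = 10^(-1.87) = 1.35 × 10^-2 M
At equilibrium [HA] = 0.0144 − 1.35 × 10^-2 = 9.00 × 10^-4 M
Ka = [H+][A-]/[HA] = (1.35 × 10^-2)² / 9.00 × 10^-4 = 2.0 × 10^-1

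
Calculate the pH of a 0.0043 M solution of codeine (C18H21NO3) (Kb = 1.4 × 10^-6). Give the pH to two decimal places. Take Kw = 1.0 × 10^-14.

C18H21NO3 + H2O ⇌ C18H22NO3+ + OH-
From the ICE table, Kb = [OH-]²/(0.0043 − [OH-]) = 1.4 × 10^-6.
Assume [OH-] ≪ 0.0043: [OH-] ≈ √(1.4 × 10^-6 × 0.0043) = 7.76 × 10^-5 M
Check: 1.8% ionized — well under 5%, approximation valid.
pOH = −log(7.76 × 10^-5) = 4.11; pH = 14.00 − 4.11 = 9.89

pH = 9.89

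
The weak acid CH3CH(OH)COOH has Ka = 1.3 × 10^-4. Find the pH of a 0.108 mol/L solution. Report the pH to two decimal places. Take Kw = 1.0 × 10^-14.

CH3CH(OH)COOH ⇌ CH3CH(OH)COO- + H+
Ka = [H+]²/(0.108 − [H+]) = 1.3 × 10^-4
Neglecting [H+] in the denominator: [H+] = √(1.3 × 10^-4 × 0.108) = 3.75 × 10^-3 M
pH = −log(3.75 × 10^-3) = 2.43

pH = 2.43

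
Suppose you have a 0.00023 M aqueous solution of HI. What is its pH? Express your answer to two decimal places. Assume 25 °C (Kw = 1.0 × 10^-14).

HI is a strong acid and dissociates completely, so [H+] = 0.00023 M.
pH = -log(0.00023) = 3.64

pH = 3.64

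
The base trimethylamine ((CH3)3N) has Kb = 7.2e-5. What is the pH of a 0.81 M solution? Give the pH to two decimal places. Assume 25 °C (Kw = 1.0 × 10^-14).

pH = 11.88

(CH3)3N + H2O ⇌ (CH3)3NH+ + OH-
From the ICE table, Kb = [OH-]²/(0.81 − [OH-]) = 7.2 × 10^-5.
Since Kb ≪ C₀, [OH-] ≈ √(Kb·C₀) = 7.64 × 10^-3 M.
pOH = 2.12, so pH = 14.00 − pOH = 11.88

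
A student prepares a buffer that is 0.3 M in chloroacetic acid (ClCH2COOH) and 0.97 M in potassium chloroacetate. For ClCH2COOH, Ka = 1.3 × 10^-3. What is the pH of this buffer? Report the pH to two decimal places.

pH = 3.40

pKa = −log(1.3 × 10^-3) = 2.886
Henderson–Hasselbalch: pH = pKa + log([ClCH2COO-]/[ClCH2COOH]) = 2.886 + log(0.97/0.3)
pH = 2.886 + (+0.510) = 3.40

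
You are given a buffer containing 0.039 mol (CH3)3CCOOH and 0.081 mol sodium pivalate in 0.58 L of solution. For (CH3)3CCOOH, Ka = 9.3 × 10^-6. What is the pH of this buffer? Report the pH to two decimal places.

pH = 5.35

pKa = −log(9.3 × 10^-6) = 5.032
Henderson–Hasselbalch: pH = pKa + log([(CH3)3CCOO-]/[(CH3)3CCOOH]) = 5.032 + log(0.081/0.039)
pH = 5.032 + (+0.317) = 5.35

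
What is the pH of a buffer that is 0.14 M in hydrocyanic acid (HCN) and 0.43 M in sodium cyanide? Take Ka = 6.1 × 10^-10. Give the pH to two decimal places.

pKa = −log(6.1 × 10^-10) = 9.215
pH = pKa + log([A⁻]/[HA]) = 9.215 + log(0.43/0.14)
pH = 9.215 + (+0.487) = 9.70

pH = 9.70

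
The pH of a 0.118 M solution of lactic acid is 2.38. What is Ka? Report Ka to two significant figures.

[H+] = 10^(-2.38) = 4.17 × 10^-3 M
At equilibrium [HA] = 0.118 − 4.17 × 10^-3 = 1.14 × 10^-1 M
Ka = [H+][A-]/[HA] = (4.17 × 10^-3)² / 1.14 × 10^-1 = 1.5 × 10^-4

Ka = 1.5 × 10^-4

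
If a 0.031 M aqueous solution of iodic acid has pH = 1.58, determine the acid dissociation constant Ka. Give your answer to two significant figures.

[H+] = 10^(-1.58) = 2.63 × 10^-2 M
At equilibrium [HA] = 0.031 − 2.63 × 10^-2 = 4.70 × 10^-3 M
Ka = [H+][A-]/[HA] = (2.63 × 10^-2)² / 4.70 × 10^-3 = 1.5 × 10^-1

Ka = 1.5 × 10^-1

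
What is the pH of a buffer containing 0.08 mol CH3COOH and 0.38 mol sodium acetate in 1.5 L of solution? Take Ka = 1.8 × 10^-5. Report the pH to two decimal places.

pH = 5.42

pKa = −log(1.8 × 10^-5) = 4.745
pH = pKa + log([A⁻]/[HA]) = 4.745 + log(0.38/0.08)
pH = 4.745 + (+0.677) = 5.42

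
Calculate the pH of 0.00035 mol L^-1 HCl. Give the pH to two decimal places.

pH = 3.46

HCl is a strong acid and dissociates completely, so [H+] = 0.00035 M.
pH = -log(0.00035) = 3.46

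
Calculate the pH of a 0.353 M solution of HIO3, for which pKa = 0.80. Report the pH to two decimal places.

pH = 0.77

HIO3 ⇌ IO3- + H+
Ka = 10^(−0.80) = 1.58 × 10^-1
From the ICE table, Ka = x²/(0.353 − x) = 1.58 × 10^-1.
The 5% rule fails; solving x² + Ka·x − Ka·C₀ = 0 exactly:
x = [−0.158 + √(0.158² + 0.223)]/2 = 1.70 × 10^-1 M
pH = −log(1.70 × 10^-1) = 0.77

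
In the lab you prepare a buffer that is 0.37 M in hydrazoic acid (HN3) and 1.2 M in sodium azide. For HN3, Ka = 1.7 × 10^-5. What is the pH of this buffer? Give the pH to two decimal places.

pKa = −log(1.7 × 10^-5) = 4.770
Using pH = pKa + log([base]/[acid]) with [base]/[acid] = 1.2/0.37:
pH = 4.770 + (+0.511) = 5.28

pH = 5.28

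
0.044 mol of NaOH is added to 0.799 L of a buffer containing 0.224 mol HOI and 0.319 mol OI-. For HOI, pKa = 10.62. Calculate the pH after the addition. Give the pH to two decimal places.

After neutralization: n(HOI) = 0.18 mol, n(OI-) = 0.363 mol.
Henderson–Hasselbalch with mole ratio 0.363/0.18: pH = 10.62 + (+0.305)

pH = 10.92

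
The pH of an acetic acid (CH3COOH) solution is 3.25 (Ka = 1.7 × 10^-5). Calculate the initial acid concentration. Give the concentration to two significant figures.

C₀ = 1.9 × 10^-2 M

[H+] = 10^(-3.25) = 5.62 × 10^-4 M = x
Ka = x²/(C₀ − x) ⇒ C₀ = x + x²/Ka
C₀ = 5.62 × 10^-4 + (5.62 × 10^-4)²/(1.7 × 10^-5) = 1.91 × 10^-2 M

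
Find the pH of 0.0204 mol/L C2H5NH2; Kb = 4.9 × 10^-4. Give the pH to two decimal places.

C2H5NH2 + H2O ⇌ C2H5NH3+ + OH-
From the ICE table, Kb = x²/(0.0204 − x) = 4.9 × 10^-4.
x is not negligible relative to C₀; solve x² + 0.00049·x − 1e-05 = 0.
x = (−Kb + √(Kb² + 4·Kb·C₀))/2 = 2.93 × 10^-3 M
pOH = 2.53, so pH = 14.00 − pOH = 11.47

pH = 11.47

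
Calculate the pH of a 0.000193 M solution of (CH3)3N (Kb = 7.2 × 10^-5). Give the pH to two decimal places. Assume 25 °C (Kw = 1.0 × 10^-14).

pH = 9.94

(CH3)3N + H2O ⇌ (CH3)3NH+ + OH-
Kb = [OH-]²/(0.000193 − [OH-]) = 7.2 × 10^-5
[OH-] is not negligible relative to C₀; solve [OH-]² + 7.2e-05·[OH-] − 1.39e-08 = 0.
[OH-] = (−Kb + √(Kb² + 4·Kb·C₀))/2 = 8.73 × 10^-5 M
pOH = −log(8.73 × 10^-5) = 4.06; pH = 14.00 − 4.06 = 9.94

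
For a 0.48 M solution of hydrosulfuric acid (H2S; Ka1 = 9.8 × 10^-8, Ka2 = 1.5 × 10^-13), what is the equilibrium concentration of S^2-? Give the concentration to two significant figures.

1.5 × 10^-13 M

First ionization gives [H+] ≈ [HS-] = 2.17 × 10^-4 M.
Second step: Ka2 = [H+][S^2-]/[HS-] ≈ [S^2-] (since [H+] ≈ [HS-]).
So [S^2-] ≈ Ka2.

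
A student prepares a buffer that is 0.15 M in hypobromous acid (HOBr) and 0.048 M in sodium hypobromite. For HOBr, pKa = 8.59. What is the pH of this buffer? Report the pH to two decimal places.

Using pH = pKa + log([base]/[acid]) with [base]/[acid] = 0.048/0.15:
pH = 8.59 + (-0.495) = 8.10

pH = 8.10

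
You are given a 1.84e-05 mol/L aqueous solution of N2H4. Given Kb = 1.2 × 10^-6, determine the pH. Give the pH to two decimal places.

pH = 8.62

N2H4 + H2O ⇌ N2H5+ + OH-
Kb = x²/(1.84e-05 − x) = 1.2 × 10^-6
x is not negligible relative to C₀; solve x² + 1.2e-06·x − 2.21e-11 = 0.
x = [−1.2e-06 + √(1.2e-06² + 8.83e-11)]/2 = 4.14 × 10^-6 M
pOH = 5.38, so pH = 14.00 − pOH = 8.62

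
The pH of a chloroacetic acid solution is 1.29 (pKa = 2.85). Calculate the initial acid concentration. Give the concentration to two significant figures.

C₀ = 1.9 M

[H+] = 10^(-1.29) = 5.13 × 10^-2 M = x
Ka = 10^(−2.85) = 1.41 × 10^-3
Ka = x²/(C₀ − x) ⇒ C₀ = x + x²/Ka
C₀ = 5.13 × 10^-2 + (5.13 × 10^-2)²/(1.41 × 10^-3) = 1.92 M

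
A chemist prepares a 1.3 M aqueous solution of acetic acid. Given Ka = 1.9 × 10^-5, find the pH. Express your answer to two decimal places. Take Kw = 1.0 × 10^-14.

pH = 2.30

CH3COOH ⇌ CH3COO- + H+
Ka = x²/(1.3 − x) = 1.9 × 10^-5
Neglecting x in the denominator: x = √(1.9 × 10^-5 × 1.3) = 4.97 × 10^-3 M
(x/C₀ = 0.38% < 5%, so the approximation holds.)
pH = −log[H+] = −log(4.97 × 10^-3) = 2.30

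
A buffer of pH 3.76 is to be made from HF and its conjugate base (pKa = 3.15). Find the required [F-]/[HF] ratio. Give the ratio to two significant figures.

ratio = 4.1

pH = pKa + log(r) ⇒ log(r) = 3.76 − 3.15 = +0.61
r = [F-]/[HF] = 10^(+0.61) = 4.07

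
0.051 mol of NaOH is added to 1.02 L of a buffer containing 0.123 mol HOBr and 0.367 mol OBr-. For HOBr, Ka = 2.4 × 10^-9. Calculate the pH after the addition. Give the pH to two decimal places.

pH = 9.38

OH- converts HOBr to OBr-: HOBr → 0.072 mol, OBr- → 0.418 mol.
pKa = −log(2.4 × 10^-9) = 8.620
Henderson–Hasselbalch with mole ratio 0.418/0.072: pH = 8.620 + (+0.764)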